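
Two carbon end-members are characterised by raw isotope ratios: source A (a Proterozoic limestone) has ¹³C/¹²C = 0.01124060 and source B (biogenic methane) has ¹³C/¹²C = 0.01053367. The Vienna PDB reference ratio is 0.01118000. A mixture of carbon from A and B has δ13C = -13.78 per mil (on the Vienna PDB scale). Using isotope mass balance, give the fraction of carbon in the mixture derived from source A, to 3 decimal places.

δ_A = (0.01124060/0.01118000 − 1)×1000 = (1.005420 − 1)×1000 = 5.420 per mil
δ_B = (0.01053367/0.01118000 − 1)×1000 = (0.942189 − 1)×1000 = -57.811 per mil
f_A = (δ_mix − δ_B)/(δ_A − δ_B) = (-13.78 − (-57.811))/(5.420 − (-57.811))
f_A = 44.031 / 63.232 = 0.6963

0.696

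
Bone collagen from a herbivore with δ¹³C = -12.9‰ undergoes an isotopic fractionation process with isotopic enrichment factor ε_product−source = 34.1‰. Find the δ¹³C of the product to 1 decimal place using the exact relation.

Exactly, δ_product = (δ_source + 1000)·(ε/1000 + 1) − 1000.
δ_product = (-12.9 + 1000) × (34.1/1000 + 1) − 1000
δ_product = 20.76‰

20.8‰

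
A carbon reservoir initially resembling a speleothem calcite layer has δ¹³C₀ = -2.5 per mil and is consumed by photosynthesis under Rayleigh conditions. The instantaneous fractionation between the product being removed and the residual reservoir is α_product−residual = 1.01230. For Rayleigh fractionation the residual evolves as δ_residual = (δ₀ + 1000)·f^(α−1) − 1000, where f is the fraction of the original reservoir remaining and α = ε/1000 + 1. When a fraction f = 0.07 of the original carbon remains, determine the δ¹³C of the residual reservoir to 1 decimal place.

-34.6 per mil

Rayleigh residual: δ_res = (δ₀ + 1000)·f^(α−1) − 1000
α − 1 = 0.01230
f^(α−1) = 0.07^(0.01230) = 0.967820
δ_res = (-2.5 + 1000) × 0.967820 − 1000 = 965.401 − 1000 = -34.60 per mil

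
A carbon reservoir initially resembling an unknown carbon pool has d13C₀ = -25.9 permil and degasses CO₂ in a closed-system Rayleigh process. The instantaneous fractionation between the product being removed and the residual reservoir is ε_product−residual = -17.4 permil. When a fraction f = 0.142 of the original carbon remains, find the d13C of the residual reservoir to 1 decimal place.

7.8 permil

Rayleigh residual: δ_res = (δ₀ + 1000)·f^(α−1) − 1000
α = ε/1000 + 1 = 0.98260, so α − 1 = -0.01740
f^(α−1) = 0.142^(-0.01740) = 1.034547
δ_res = (-25.9 + 1000) × 1.034547 − 1000 = 1007.752 − 1000 = 7.75 permil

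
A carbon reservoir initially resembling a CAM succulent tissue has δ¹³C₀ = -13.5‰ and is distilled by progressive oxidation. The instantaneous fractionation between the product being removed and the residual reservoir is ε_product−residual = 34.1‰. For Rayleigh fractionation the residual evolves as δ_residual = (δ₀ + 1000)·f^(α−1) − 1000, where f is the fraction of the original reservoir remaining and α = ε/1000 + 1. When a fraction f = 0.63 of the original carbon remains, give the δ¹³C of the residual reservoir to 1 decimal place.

-28.9‰

Rayleigh residual: δ_res = (δ₀ + 1000)·f^(α−1) − 1000
α = ε/1000 + 1 = 1.03410, so α − 1 = 0.03410
f^(α−1) = 0.63^(0.03410) = 0.984368
δ_res = (-13.5 + 1000) × 0.984368 − 1000 = 971.079 − 1000 = -28.92‰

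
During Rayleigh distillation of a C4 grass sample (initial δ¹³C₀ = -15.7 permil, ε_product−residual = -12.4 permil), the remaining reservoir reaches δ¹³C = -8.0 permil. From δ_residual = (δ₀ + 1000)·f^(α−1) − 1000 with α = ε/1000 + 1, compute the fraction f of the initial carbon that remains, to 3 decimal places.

α − 1 = ε/1000 = -0.0124
(δ_res + 1000)/(δ₀ + 1000) = (-8.0 + 1000)/(-15.7 + 1000) = 992.0/984.3 = 1.007823
f = 1.007823^(1/-0.0124) = exp(ln(1.007823)/-0.0124) = exp(0.00779/-0.0124)
f = exp(-0.6284) = 0.5334

0.533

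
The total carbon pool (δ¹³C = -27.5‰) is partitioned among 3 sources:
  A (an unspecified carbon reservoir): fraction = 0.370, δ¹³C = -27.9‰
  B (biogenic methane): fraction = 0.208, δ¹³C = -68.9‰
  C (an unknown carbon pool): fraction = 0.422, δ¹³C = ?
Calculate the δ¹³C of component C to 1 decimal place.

-6.7‰

Isotope mass balance: δ_bulk = Σ fᵢ·δᵢ.
-27.5 = 0.370×(-27.9) + 0.208×(-68.9) + 0.422×δ_C
0.422·δ_C = -27.5 − (-24.654) = -2.846
δ_C = -2.846 / 0.422 = -6.74‰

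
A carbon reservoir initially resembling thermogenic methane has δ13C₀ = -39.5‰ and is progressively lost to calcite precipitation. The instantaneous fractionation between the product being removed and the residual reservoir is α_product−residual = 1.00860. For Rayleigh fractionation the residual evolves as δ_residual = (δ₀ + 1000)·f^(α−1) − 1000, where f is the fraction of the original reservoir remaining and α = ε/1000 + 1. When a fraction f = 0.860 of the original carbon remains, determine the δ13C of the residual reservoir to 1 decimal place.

-40.7‰

Rayleigh residual: δ_res = (δ₀ + 1000)·f^(α−1) − 1000
α − 1 = 0.00860
f^(α−1) = 0.860^(0.00860) = 0.998704
δ_res = (-39.5 + 1000) × 0.998704 − 1000 = 959.255 − 1000 = -40.75‰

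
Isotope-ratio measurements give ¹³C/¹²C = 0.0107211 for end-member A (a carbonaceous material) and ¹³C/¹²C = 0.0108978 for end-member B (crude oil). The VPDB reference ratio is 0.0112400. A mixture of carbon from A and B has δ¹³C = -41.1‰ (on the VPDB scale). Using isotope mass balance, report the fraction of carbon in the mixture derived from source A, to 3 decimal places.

0.678

δ_A = (0.0107211/0.0112400 − 1)×1000 = (0.953835 − 1)×1000 = -46.165‰
δ_B = (0.0108978/0.0112400 − 1)×1000 = (0.969555 − 1)×1000 = -30.445‰
f_A = (δ_mix − δ_B)/(δ_A − δ_B) = (-41.1 − (-30.445))/(-46.165 − (-30.445))
f_A = -10.655 / -15.721 = 0.6778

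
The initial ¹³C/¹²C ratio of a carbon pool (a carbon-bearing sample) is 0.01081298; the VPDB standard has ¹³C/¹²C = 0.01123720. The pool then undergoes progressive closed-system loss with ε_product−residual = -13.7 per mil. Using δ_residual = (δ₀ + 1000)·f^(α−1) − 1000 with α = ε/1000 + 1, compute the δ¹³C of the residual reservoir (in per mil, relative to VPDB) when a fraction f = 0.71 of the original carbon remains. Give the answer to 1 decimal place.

δ₀ = (0.01081298/0.01123720 − 1)×1000 = (0.962249 − 1)×1000 = -37.751 per mil
α − 1 = ε/1000 = -0.0137
f^(α−1) = 0.71^(-0.0137) = 1.004703
δ_res = (-37.751 + 1000) × 1.004703 − 1000 = 966.774 − 1000 = -33.23 per mil

-33.2 per mil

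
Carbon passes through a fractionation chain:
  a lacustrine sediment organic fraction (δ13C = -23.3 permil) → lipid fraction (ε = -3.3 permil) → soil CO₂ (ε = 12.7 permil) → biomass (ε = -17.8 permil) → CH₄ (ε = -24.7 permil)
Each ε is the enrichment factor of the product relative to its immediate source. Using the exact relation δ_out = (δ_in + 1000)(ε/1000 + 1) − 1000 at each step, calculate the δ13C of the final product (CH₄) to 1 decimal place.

step 1: δ = (-23.30 + 1000)·(-3.3/1000 + 1) − 1000 = -26.52 permil
step 2: δ = (-26.52 + 1000)·(12.7/1000 + 1) − 1000 = -14.16 permil
step 3: δ = (-14.16 + 1000)·(-17.8/1000 + 1) − 1000 = -31.71 permil
step 4: δ = (-31.71 + 1000)·(-24.7/1000 + 1) − 1000 = -55.62 permil

-55.6 permil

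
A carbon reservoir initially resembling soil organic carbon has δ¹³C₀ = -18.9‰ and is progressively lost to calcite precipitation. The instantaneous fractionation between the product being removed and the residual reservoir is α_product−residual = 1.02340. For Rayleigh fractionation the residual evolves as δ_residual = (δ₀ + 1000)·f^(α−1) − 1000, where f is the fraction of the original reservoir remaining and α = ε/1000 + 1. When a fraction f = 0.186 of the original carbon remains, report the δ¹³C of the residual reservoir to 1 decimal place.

Rayleigh residual: δ_res = (δ₀ + 1000)·f^(α−1) − 1000
α − 1 = 0.02340
f^(α−1) = 0.186^(0.02340) = 0.961406
δ_res = (-18.9 + 1000) × 0.961406 − 1000 = 943.235 − 1000 = -56.77‰

-56.8‰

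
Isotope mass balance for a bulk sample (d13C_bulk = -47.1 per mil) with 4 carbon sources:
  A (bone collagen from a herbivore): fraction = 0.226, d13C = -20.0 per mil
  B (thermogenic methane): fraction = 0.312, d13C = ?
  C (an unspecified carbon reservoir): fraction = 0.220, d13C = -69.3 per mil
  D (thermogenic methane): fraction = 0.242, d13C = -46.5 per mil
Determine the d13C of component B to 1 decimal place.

Isotope mass balance: δ_bulk = Σ fᵢ·δᵢ.
-47.1 = 0.226×(-20.0) + 0.312×δ_B + 0.220×(-69.3) + 0.242×(-46.5)
0.312·δ_B = -47.1 − (-31.019) = -16.081
δ_B = -16.081 / 0.312 = -51.54 per mil

-51.5 per mil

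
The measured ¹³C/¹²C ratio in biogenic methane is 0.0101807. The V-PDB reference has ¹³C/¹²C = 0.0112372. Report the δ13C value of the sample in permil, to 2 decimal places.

-94.02 permil

δ13C = (R_sample / R_standard − 1) × 1000
R_sample / R_standard = 0.0101807 / 0.0112372 = 0.905982
δ13C = (0.905982 − 1) × 1000 = -94.018 permil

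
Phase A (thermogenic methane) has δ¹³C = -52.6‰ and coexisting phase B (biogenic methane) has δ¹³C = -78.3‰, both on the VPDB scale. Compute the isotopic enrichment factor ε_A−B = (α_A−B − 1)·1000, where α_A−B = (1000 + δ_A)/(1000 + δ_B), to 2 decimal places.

α_A−B = (1000 + -52.6) / (1000 + -78.3) = 947.4 / 921.7 = 1.027883
ε_A−B = (1.027883 − 1) × 1000 = 27.883‰
(The approximation ε ≈ δ_A − δ_B would give 25.7‰.)

27.88‰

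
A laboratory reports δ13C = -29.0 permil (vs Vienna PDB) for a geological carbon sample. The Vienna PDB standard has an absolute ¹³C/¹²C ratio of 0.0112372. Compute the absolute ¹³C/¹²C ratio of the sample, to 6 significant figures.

0.0109113

R_sample = R_standard × (δ13C/1000 + 1)
R_sample = 0.0112372 × (-29.0/1000 + 1) = 0.0112372 × 0.971000
R_sample = 0.0109113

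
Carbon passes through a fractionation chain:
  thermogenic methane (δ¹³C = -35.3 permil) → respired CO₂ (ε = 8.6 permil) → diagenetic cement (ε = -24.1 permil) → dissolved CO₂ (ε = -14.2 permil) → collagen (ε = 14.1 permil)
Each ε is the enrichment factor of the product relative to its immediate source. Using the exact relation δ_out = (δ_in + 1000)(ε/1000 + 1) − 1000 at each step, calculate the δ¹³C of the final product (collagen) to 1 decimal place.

-50.7 permil

step 1: δ = (-35.30 + 1000)·(8.6/1000 + 1) − 1000 = -27.00 permil
step 2: δ = (-27.00 + 1000)·(-24.1/1000 + 1) − 1000 = -50.45 permil
step 3: δ = (-50.45 + 1000)·(-14.2/1000 + 1) − 1000 = -63.94 permil
step 4: δ = (-63.94 + 1000)·(14.1/1000 + 1) − 1000 = -50.74 permil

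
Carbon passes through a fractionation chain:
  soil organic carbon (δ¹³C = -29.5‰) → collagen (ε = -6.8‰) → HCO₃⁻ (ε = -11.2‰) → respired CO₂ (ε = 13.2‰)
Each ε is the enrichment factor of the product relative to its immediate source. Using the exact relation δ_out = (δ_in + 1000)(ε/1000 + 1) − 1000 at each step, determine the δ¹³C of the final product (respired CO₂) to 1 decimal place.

step 1: δ = (-29.50 + 1000)·(-6.8/1000 + 1) − 1000 = -36.10‰
step 2: δ = (-36.10 + 1000)·(-11.2/1000 + 1) − 1000 = -46.90‰
step 3: δ = (-46.90 + 1000)·(13.2/1000 + 1) − 1000 = -34.31‰

-34.3‰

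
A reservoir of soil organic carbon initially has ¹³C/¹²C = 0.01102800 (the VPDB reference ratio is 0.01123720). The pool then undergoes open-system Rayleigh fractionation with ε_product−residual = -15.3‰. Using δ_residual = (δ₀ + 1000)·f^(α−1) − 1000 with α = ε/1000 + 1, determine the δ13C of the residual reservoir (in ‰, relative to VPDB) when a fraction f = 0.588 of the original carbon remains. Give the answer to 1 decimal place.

-10.6‰

δ₀ = (0.01102800/0.01123720 − 1)×1000 = (0.981383 − 1)×1000 = -18.617‰
α − 1 = ε/1000 = -0.0153
f^(α−1) = 0.588^(-0.0153) = 1.008158
δ_res = (-18.617 + 1000) × 1.008158 − 1000 = 989.389 − 1000 = -10.61‰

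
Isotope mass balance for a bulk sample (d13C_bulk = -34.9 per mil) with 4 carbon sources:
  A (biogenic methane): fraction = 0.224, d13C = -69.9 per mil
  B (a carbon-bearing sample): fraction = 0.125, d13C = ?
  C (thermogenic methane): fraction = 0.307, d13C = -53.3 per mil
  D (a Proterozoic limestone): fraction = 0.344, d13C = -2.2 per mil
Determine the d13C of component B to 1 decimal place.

Isotope mass balance: δ_bulk = Σ fᵢ·δᵢ.
-34.9 = 0.224×(-69.9) + 0.125×δ_B + 0.307×(-53.3) + 0.344×(-2.2)
0.125·δ_B = -34.9 − (-32.778) = -2.122
δ_B = -2.122 / 0.125 = -16.98 per mil

-17.0 per mil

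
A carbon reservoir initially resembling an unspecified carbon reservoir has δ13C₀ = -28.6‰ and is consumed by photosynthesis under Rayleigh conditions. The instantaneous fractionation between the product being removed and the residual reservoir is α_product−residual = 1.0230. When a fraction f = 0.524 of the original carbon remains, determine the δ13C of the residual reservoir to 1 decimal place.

-42.9‰

Rayleigh residual: δ_res = (δ₀ + 1000)·f^(α−1) − 1000
α − 1 = 0.02300
f^(α−1) = 0.524^(0.02300) = 0.985246
δ_res = (-28.6 + 1000) × 0.985246 − 1000 = 957.068 − 1000 = -42.93‰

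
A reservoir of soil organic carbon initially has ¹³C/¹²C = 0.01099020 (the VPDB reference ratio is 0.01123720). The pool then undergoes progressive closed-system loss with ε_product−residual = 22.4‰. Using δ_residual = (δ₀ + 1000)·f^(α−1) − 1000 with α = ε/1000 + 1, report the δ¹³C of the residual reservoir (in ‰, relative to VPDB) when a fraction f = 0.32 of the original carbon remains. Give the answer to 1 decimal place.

δ₀ = (0.01099020/0.01123720 − 1)×1000 = (0.978019 − 1)×1000 = -21.981‰
α − 1 = ε/1000 = 0.0224
f^(α−1) = 0.32^(0.0224) = 0.974800
δ_res = (-21.981 + 1000) × 0.974800 − 1000 = 953.373 − 1000 = -46.63‰

-46.6‰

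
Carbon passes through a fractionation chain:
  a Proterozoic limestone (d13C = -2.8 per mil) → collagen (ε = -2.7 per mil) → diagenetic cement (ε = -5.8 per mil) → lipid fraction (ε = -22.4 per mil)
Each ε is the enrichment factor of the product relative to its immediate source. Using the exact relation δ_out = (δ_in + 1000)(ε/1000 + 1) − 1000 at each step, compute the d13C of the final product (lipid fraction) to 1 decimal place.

step 1: δ = (-2.80 + 1000)·(-2.7/1000 + 1) − 1000 = -5.49 per mil
step 2: δ = (-5.49 + 1000)·(-5.8/1000 + 1) − 1000 = -11.26 per mil
step 3: δ = (-11.26 + 1000)·(-22.4/1000 + 1) − 1000 = -33.41 per mil

-33.4 per mil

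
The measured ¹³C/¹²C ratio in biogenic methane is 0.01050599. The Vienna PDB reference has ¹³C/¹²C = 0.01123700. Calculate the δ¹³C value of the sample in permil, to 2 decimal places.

-65.05 permil

δ¹³C = (R_sample / R_standard − 1) × 1000
R_sample / R_standard = 0.01050599 / 0.01123700 = 0.934946
δ¹³C = (0.934946 − 1) × 1000 = -65.054 permil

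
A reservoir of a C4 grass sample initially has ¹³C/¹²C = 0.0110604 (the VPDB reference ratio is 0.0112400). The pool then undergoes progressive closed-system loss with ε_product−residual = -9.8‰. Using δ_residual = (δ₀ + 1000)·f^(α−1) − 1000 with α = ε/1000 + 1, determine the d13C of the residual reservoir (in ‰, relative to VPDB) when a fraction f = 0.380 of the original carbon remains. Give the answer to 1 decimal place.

-6.6‰

δ₀ = (0.0110604/0.0112400 − 1)×1000 = (0.984021 − 1)×1000 = -15.979‰
α − 1 = ε/1000 = -0.0098
f^(α−1) = 0.380^(-0.0098) = 1.009527
δ_res = (-15.979 + 1000) × 1.009527 − 1000 = 993.397 − 1000 = -6.60‰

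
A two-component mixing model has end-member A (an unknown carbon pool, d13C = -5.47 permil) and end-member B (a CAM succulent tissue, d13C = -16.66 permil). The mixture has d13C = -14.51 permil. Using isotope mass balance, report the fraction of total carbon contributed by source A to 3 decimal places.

0.192

δ_mix = f_A·δ_A + (1 − f_A)·δ_B  ⇒  f_A = (δ_mix − δ_B)/(δ_A − δ_B)
f_A = (-14.51 − (-16.66)) / (-5.47 − (-16.66))
f_A = 2.15 / 11.19 = 0.1921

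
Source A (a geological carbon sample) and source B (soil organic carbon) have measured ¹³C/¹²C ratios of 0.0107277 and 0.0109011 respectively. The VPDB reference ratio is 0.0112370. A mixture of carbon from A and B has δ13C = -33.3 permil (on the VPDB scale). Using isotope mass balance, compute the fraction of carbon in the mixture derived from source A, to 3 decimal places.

δ_A = (0.0107277/0.0112370 − 1)×1000 = (0.954677 − 1)×1000 = -45.323 permil
δ_B = (0.0109011/0.0112370 − 1)×1000 = (0.970108 − 1)×1000 = -29.892 permil
f_A = (δ_mix − δ_B)/(δ_A − δ_B) = (-33.3 − (-29.892))/(-45.323 − (-29.892))
f_A = -3.408 / -15.431 = 0.2208

0.221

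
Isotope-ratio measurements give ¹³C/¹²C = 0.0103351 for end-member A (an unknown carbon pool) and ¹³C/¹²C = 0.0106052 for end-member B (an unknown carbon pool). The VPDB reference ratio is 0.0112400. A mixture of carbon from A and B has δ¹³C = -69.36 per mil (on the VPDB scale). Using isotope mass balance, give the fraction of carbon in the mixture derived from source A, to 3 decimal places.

δ_A = (0.0103351/0.0112400 − 1)×1000 = (0.919493 − 1)×1000 = -80.507 per mil
δ_B = (0.0106052/0.0112400 − 1)×1000 = (0.943523 − 1)×1000 = -56.477 per mil
f_A = (δ_mix − δ_B)/(δ_A − δ_B) = (-69.36 − (-56.477))/(-80.507 − (-56.477))
f_A = -12.883 / -24.030 = 0.5361

0.536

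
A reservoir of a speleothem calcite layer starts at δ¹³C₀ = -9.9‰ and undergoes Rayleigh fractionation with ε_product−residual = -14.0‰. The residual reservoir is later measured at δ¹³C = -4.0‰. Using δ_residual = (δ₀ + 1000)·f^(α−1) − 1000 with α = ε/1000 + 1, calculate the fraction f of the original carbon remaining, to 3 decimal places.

0.654

α − 1 = ε/1000 = -0.0140
(δ_res + 1000)/(δ₀ + 1000) = (-4.0 + 1000)/(-9.9 + 1000) = 996.0/990.1 = 1.005959
f = 1.005959^(1/-0.0140) = exp(ln(1.005959)/-0.0140) = exp(0.00594/-0.0140)
f = exp(-0.4244) = 0.6542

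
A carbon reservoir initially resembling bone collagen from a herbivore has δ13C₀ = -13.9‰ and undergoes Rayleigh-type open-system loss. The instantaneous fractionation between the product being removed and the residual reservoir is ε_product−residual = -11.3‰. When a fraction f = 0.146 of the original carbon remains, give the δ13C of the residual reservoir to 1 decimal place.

Rayleigh residual: δ_res = (δ₀ + 1000)·f^(α−1) − 1000
α = ε/1000 + 1 = 0.98870, so α − 1 = -0.01130
f^(α−1) = 0.146^(-0.01130) = 1.021981
δ_res = (-13.9 + 1000) × 1.021981 − 1000 = 1007.775 − 1000 = 7.78‰

7.8‰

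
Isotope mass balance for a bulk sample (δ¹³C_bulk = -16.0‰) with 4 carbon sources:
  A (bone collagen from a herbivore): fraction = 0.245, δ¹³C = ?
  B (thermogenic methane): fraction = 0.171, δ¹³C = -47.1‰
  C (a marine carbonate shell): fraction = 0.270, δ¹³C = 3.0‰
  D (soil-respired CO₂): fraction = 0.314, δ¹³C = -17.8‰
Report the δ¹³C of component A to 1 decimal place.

-12.9‰

Isotope mass balance: δ_bulk = Σ fᵢ·δᵢ.
-16.0 = 0.245×δ_A + 0.171×(-47.1) + 0.270×(3.0) + 0.314×(-17.8)
0.245·δ_A = -16.0 − (-12.833) = -3.167
δ_A = -3.167 / 0.245 = -12.93‰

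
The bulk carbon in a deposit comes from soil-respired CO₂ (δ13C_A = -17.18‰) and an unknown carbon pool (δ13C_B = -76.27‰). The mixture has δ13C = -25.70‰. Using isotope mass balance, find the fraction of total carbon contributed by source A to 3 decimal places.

0.856

δ_mix = f_A·δ_A + (1 − f_A)·δ_B  ⇒  f_A = (δ_mix − δ_B)/(δ_A − δ_B)
f_A = (-25.70 − (-76.27)) / (-17.18 − (-76.27))
f_A = 50.57 / 59.09 = 0.8558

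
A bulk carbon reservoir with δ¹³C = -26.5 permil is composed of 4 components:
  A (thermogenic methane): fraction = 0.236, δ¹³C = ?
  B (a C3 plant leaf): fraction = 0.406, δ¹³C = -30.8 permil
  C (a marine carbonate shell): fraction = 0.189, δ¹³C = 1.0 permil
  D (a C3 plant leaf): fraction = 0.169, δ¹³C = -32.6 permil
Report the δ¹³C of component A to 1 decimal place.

Isotope mass balance: δ_bulk = Σ fᵢ·δᵢ.
-26.5 = 0.236×δ_A + 0.406×(-30.8) + 0.189×(1.0) + 0.169×(-32.6)
0.236·δ_A = -26.5 − (-17.825) = -8.675
δ_A = -8.675 / 0.236 = -36.76 permil

-36.8 permil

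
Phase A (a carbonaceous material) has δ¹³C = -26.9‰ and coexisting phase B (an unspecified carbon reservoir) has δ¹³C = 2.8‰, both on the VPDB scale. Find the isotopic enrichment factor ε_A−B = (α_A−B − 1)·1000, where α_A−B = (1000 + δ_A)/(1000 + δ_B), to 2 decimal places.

α_A−B = (1000 + -26.9) / (1000 + 2.8) = 973.1 / 1002.8 = 0.970383
ε_A−B = (0.970383 − 1) × 1000 = -29.617‰
(The approximation ε ≈ δ_A − δ_B would give -29.7‰.)

-29.62‰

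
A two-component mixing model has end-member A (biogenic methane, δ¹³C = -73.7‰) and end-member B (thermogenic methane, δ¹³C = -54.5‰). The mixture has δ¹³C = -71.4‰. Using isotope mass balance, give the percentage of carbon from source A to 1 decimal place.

88.0%

δ_mix = f_A·δ_A + (1 − f_A)·δ_B  ⇒  f_A = (δ_mix − δ_B)/(δ_A − δ_B)
f_A = (-71.4 − (-54.5)) / (-73.7 − (-54.5))
f_A = -16.9 / -19.2 = 0.8802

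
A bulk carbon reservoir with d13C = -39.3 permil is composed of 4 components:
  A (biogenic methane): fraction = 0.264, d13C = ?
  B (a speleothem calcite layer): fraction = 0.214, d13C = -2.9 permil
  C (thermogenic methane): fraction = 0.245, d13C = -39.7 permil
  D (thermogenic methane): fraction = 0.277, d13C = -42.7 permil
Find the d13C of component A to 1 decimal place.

Isotope mass balance: δ_bulk = Σ fᵢ·δᵢ.
-39.3 = 0.264×δ_A + 0.214×(-2.9) + 0.245×(-39.7) + 0.277×(-42.7)
0.264·δ_A = -39.3 − (-22.175) = -17.125
δ_A = -17.125 / 0.264 = -64.87 permil

-64.9 permil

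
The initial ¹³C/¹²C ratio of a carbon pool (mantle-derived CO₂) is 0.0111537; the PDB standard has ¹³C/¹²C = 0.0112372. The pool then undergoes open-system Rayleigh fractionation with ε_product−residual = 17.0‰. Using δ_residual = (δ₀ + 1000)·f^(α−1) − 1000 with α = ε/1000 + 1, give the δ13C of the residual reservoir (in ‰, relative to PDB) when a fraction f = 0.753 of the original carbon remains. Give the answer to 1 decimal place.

-12.2‰

δ₀ = (0.0111537/0.0112372 − 1)×1000 = (0.992569 − 1)×1000 = -7.431‰
α − 1 = ε/1000 = 0.0170
f^(α−1) = 0.753^(0.0170) = 0.995189
δ_res = (-7.431 + 1000) × 0.995189 − 1000 = 987.794 − 1000 = -12.21‰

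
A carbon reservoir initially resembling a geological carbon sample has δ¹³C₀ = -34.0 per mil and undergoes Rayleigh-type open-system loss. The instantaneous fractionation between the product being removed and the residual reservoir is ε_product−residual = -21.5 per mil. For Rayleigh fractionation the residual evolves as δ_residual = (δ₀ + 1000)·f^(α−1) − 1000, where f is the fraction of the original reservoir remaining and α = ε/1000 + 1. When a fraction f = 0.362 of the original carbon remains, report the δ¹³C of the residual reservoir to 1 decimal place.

Rayleigh residual: δ_res = (δ₀ + 1000)·f^(α−1) − 1000
α = ε/1000 + 1 = 0.97850, so α − 1 = -0.02150
f^(α−1) = 0.362^(-0.02150) = 1.022087
δ_res = (-34.0 + 1000) × 1.022087 − 1000 = 987.336 − 1000 = -12.66 per mil

-12.7 per mil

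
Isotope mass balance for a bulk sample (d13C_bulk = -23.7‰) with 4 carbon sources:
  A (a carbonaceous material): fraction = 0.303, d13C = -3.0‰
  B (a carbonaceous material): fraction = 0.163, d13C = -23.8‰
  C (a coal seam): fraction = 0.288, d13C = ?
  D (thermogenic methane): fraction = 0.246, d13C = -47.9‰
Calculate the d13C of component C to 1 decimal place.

Isotope mass balance: δ_bulk = Σ fᵢ·δᵢ.
-23.7 = 0.303×(-3.0) + 0.163×(-23.8) + 0.288×δ_C + 0.246×(-47.9)
0.288·δ_C = -23.7 − (-16.572) = -7.128
δ_C = -7.128 / 0.288 = -24.75‰

-24.8‰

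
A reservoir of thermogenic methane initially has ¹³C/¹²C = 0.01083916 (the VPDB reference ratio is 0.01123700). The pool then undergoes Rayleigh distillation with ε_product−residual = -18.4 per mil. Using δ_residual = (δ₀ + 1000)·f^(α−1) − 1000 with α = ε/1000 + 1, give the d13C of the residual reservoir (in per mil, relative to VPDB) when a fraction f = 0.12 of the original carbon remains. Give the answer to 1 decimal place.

3.0 per mil

δ₀ = (0.01083916/0.01123700 − 1)×1000 = (0.964596 − 1)×1000 = -35.404 per mil
α − 1 = ε/1000 = -0.0184
f^(α−1) = 0.12^(-0.0184) = 1.039784
δ_res = (-35.404 + 1000) × 1.039784 − 1000 = 1002.971 − 1000 = 2.97 per mil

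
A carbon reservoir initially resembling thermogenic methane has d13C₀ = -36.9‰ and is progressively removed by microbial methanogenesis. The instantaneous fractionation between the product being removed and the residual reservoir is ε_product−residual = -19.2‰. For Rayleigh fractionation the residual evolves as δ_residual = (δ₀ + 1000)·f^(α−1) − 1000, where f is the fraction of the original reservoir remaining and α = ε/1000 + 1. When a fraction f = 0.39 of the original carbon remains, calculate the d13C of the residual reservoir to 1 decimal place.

Rayleigh residual: δ_res = (δ₀ + 1000)·f^(α−1) − 1000
α = ε/1000 + 1 = 0.98080, so α − 1 = -0.01920
f^(α−1) = 0.39^(-0.01920) = 1.018243
δ_res = (-36.9 + 1000) × 1.018243 − 1000 = 980.670 − 1000 = -19.33‰

-19.3‰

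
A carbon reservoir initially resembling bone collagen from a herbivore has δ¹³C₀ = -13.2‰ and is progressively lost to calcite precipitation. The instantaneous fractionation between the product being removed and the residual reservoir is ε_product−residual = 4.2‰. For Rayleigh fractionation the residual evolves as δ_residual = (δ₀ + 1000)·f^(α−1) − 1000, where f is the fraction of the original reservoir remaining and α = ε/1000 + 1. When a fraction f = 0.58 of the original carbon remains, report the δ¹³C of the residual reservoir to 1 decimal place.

-15.5‰

Rayleigh residual: δ_res = (δ₀ + 1000)·f^(α−1) − 1000
α = ε/1000 + 1 = 1.00420, so α − 1 = 0.00420
f^(α−1) = 0.58^(0.00420) = 0.997715
δ_res = (-13.2 + 1000) × 0.997715 − 1000 = 984.545 − 1000 = -15.46‰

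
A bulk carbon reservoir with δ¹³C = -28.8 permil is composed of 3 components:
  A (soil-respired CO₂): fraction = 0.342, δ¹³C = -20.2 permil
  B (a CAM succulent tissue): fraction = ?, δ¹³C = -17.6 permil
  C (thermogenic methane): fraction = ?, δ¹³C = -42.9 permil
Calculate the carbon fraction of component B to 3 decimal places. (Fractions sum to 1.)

0.250

Let f_B and f_C be the unknown fractions; fractions sum to 1 so f_B + f_C = 0.658.
Mass balance: Σ fᵢ·δᵢ = δ_bulk ⇒ f_B·(-17.6) + f_C·(-42.9) = -28.8 − (-6.908) = -21.892
Substitute f_C = 0.658 − f_B:
f_B·(-17.6 − -42.9) = -21.892 − 0.658×(-42.9) = 6.337
f_B = 6.337 / 25.3 = 0.2505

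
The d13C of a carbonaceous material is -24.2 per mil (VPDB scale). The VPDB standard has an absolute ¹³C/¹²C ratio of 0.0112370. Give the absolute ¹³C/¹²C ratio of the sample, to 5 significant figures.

R_sample = R_standard × (d13C/1000 + 1)
R_sample = 0.0112370 × (-24.2/1000 + 1) = 0.0112370 × 0.975800
R_sample = 0.0109651

0.010965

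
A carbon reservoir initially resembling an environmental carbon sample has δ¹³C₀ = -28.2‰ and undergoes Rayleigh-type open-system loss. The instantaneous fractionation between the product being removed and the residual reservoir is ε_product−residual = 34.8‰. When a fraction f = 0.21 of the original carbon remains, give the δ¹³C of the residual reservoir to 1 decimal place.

Rayleigh residual: δ_res = (δ₀ + 1000)·f^(α−1) − 1000
α = ε/1000 + 1 = 1.03480, so α − 1 = 0.03480
f^(α−1) = 0.21^(0.03480) = 0.947138
δ_res = (-28.2 + 1000) × 0.947138 − 1000 = 920.429 − 1000 = -79.57‰

-79.6‰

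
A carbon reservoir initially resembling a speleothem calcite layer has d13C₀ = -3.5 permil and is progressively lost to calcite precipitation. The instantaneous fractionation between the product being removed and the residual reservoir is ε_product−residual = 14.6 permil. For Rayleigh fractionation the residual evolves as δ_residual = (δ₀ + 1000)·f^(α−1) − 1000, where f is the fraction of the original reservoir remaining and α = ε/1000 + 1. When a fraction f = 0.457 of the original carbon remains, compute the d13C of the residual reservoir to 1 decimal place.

Rayleigh residual: δ_res = (δ₀ + 1000)·f^(α−1) − 1000
α = ε/1000 + 1 = 1.01460, so α − 1 = 0.01460
f^(α−1) = 0.457^(0.01460) = 0.988632
δ_res = (-3.5 + 1000) × 0.988632 − 1000 = 985.172 − 1000 = -14.83 permil

-14.8 permil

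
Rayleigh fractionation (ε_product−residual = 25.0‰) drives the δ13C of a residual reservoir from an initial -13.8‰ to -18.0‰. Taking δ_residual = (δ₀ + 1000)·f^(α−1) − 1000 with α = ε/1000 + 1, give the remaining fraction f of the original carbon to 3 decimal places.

α − 1 = ε/1000 = 0.0250
(δ_res + 1000)/(δ₀ + 1000) = (-18.0 + 1000)/(-13.8 + 1000) = 982.0/986.2 = 0.995741
f = 0.995741^(1/0.0250) = exp(ln(0.995741)/0.0250) = exp(-0.00427/0.0250)
f = exp(-0.1707) = 0.8431

0.843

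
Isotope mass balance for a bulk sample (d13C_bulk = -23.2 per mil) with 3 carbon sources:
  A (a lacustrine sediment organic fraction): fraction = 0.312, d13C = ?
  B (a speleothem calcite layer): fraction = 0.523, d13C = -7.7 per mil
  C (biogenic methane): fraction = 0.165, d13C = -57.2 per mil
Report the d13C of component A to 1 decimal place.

-31.2 per mil

Isotope mass balance: δ_bulk = Σ fᵢ·δᵢ.
-23.2 = 0.312×δ_A + 0.523×(-7.7) + 0.165×(-57.2)
0.312·δ_A = -23.2 − (-13.465) = -9.735
δ_A = -9.735 / 0.312 = -31.20 per mil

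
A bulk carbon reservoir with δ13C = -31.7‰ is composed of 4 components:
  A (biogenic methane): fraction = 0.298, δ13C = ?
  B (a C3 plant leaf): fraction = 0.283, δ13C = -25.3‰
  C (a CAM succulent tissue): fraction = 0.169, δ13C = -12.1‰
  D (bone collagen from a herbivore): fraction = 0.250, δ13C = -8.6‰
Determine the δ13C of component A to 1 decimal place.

-68.3‰

Isotope mass balance: δ_bulk = Σ fᵢ·δᵢ.
-31.7 = 0.298×δ_A + 0.283×(-25.3) + 0.169×(-12.1) + 0.250×(-8.6)
0.298·δ_A = -31.7 − (-11.355) = -20.345
δ_A = -20.345 / 0.298 = -68.27‰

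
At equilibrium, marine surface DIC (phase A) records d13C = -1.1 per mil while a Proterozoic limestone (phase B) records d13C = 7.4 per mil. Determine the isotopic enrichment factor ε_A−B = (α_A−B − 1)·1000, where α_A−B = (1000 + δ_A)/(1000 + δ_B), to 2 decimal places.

α_A−B = (1000 + -1.1) / (1000 + 7.4) = 998.9 / 1007.4 = 0.991562
ε_A−B = (0.991562 − 1) × 1000 = -8.438 per mil
(The approximation ε ≈ δ_A − δ_B would give -8.5 per mil.)

-8.44 per mil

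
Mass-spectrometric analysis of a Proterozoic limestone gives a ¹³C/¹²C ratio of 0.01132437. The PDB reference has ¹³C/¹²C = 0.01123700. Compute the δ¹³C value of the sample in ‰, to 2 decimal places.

δ¹³C = (R_sample / R_standard − 1) × 1000
R_sample / R_standard = 0.01132437 / 0.01123700 = 1.007775
δ¹³C = (1.007775 − 1) × 1000 = 7.775‰

7.78‰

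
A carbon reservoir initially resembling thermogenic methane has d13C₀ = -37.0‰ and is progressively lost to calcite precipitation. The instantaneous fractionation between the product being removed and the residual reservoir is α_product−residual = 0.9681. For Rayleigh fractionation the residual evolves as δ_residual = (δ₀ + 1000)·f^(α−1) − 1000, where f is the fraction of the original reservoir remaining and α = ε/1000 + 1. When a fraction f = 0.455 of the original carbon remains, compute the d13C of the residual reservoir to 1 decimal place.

Rayleigh residual: δ_res = (δ₀ + 1000)·f^(α−1) − 1000
α − 1 = -0.03190
f^(α−1) = 0.455^(-0.03190) = 1.025438
δ_res = (-37.0 + 1000) × 1.025438 − 1000 = 987.497 − 1000 = -12.50‰

-12.5‰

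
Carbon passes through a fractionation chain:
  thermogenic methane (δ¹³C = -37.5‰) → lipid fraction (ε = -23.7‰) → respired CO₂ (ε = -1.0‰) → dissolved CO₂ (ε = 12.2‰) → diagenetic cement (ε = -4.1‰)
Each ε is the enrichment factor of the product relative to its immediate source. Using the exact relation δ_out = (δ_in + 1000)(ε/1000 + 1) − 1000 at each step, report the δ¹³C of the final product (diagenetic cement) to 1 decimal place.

step 1: δ = (-37.50 + 1000)·(-23.7/1000 + 1) − 1000 = -60.31‰
step 2: δ = (-60.31 + 1000)·(-1.0/1000 + 1) − 1000 = -61.25‰
step 3: δ = (-61.25 + 1000)·(12.2/1000 + 1) − 1000 = -49.80‰
step 4: δ = (-49.80 + 1000)·(-4.1/1000 + 1) − 1000 = -53.69‰

-53.7‰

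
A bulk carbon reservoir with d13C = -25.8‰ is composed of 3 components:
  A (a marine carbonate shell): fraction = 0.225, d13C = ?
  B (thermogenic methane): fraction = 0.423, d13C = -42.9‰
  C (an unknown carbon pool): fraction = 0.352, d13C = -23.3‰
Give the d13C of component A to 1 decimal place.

2.4‰

Isotope mass balance: δ_bulk = Σ fᵢ·δᵢ.
-25.8 = 0.225×δ_A + 0.423×(-42.9) + 0.352×(-23.3)
0.225·δ_A = -25.8 − (-26.348) = 0.548
δ_A = 0.548 / 0.225 = 2.44‰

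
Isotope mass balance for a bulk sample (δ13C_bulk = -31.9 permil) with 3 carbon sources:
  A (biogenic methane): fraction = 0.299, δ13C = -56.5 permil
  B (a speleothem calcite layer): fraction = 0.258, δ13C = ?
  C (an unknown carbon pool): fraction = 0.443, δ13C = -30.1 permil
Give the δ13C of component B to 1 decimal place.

Isotope mass balance: δ_bulk = Σ fᵢ·δᵢ.
-31.9 = 0.299×(-56.5) + 0.258×δ_B + 0.443×(-30.1)
0.258·δ_B = -31.9 − (-30.228) = -1.672
δ_B = -1.672 / 0.258 = -6.48 permil

-6.5 permil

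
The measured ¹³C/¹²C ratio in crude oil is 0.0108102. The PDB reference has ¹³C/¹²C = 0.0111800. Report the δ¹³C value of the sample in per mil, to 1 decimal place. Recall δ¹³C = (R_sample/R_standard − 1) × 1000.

δ¹³C = (R_sample / R_standard − 1) × 1000
R_sample / R_standard = 0.0108102 / 0.0111800 = 0.966923
δ¹³C = (0.966923 − 1) × 1000 = -33.08 per mil

-33.1 per mil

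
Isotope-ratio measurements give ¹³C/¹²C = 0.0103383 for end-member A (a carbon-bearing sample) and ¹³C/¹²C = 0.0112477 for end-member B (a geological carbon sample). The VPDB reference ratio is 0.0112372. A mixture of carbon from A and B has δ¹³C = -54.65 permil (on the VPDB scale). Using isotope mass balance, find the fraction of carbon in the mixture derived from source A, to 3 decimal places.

δ_A = (0.0103383/0.0112372 − 1)×1000 = (0.920007 − 1)×1000 = -79.993 permil
δ_B = (0.0112477/0.0112372 − 1)×1000 = (1.000934 − 1)×1000 = 0.934 permil
f_A = (δ_mix − δ_B)/(δ_A − δ_B) = (-54.65 − (0.934))/(-79.993 − (0.934))
f_A = -55.584 / -80.928 = 0.6868

0.687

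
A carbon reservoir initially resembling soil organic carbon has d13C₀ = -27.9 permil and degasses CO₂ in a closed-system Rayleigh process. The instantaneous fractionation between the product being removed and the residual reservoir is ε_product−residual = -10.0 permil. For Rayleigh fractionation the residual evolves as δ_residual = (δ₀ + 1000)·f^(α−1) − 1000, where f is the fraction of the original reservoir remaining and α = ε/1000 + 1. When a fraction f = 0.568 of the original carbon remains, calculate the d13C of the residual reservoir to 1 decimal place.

-22.4 permil

Rayleigh residual: δ_res = (δ₀ + 1000)·f^(α−1) − 1000
α = ε/1000 + 1 = 0.99000, so α − 1 = -0.01000
f^(α−1) = 0.568^(-0.01000) = 1.005672
δ_res = (-27.9 + 1000) × 1.005672 − 1000 = 977.614 − 1000 = -22.39 permil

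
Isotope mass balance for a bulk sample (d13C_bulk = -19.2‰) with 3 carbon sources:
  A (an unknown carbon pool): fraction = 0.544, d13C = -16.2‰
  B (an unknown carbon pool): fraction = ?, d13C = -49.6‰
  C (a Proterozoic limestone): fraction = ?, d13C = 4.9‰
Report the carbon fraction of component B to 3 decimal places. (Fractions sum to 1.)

0.232

Let f_B and f_C be the unknown fractions; fractions sum to 1 so f_B + f_C = 0.456.
Mass balance: Σ fᵢ·δᵢ = δ_bulk ⇒ f_B·(-49.6) + f_C·(4.9) = -19.2 − (-8.813) = -10.387
Substitute f_C = 0.456 − f_B:
f_B·(-49.6 − 4.9) = -10.387 − 0.456×(4.9) = -12.622
f_B = -12.622 / -54.5 = 0.2316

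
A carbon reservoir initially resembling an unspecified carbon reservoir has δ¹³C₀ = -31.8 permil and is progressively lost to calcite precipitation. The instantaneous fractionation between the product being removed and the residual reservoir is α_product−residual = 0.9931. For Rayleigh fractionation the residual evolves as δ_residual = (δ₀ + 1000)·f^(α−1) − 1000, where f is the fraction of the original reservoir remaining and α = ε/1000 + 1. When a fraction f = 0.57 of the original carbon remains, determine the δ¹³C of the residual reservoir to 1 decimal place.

Rayleigh residual: δ_res = (δ₀ + 1000)·f^(α−1) − 1000
α − 1 = -0.00690
f^(α−1) = 0.57^(-0.00690) = 1.003886
δ_res = (-31.8 + 1000) × 1.003886 − 1000 = 971.963 − 1000 = -28.04 permil

-28.0 permil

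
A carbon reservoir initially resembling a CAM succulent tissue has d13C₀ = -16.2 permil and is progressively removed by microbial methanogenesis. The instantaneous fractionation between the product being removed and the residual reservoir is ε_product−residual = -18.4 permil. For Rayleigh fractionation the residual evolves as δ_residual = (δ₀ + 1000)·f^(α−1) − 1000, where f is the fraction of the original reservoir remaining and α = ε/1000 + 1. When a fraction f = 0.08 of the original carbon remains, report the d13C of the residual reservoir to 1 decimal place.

30.6 permil

Rayleigh residual: δ_res = (δ₀ + 1000)·f^(α−1) − 1000
α = ε/1000 + 1 = 0.98160, so α − 1 = -0.01840
f^(α−1) = 0.08^(-0.01840) = 1.047570
δ_res = (-16.2 + 1000) × 1.047570 − 1000 = 1030.600 − 1000 = 30.60 permil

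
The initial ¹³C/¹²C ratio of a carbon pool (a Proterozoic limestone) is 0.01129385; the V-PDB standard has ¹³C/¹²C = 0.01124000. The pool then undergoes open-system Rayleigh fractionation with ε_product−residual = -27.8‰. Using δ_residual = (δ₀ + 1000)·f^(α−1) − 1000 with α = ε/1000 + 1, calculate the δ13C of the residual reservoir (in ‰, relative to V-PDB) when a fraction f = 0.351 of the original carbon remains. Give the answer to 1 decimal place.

δ₀ = (0.01129385/0.01124000 − 1)×1000 = (1.004791 − 1)×1000 = 4.791‰
α − 1 = ε/1000 = -0.0278
f^(α−1) = 0.351^(-0.0278) = 1.029533
δ_res = (4.791 + 1000) × 1.029533 − 1000 = 1034.466 − 1000 = 34.47‰

34.5‰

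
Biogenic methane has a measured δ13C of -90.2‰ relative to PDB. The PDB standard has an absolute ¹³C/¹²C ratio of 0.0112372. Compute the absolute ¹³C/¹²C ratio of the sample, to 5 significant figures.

R_sample = R_standard × (δ13C/1000 + 1)
R_sample = 0.0112372 × (-90.2/1000 + 1) = 0.0112372 × 0.909800
R_sample = 0.0102236

0.010224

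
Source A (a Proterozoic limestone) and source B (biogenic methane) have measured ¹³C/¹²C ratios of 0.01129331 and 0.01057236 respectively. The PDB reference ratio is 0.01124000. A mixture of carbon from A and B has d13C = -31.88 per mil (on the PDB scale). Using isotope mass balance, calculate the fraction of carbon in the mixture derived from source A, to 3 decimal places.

δ_A = (0.01129331/0.01124000 − 1)×1000 = (1.004743 − 1)×1000 = 4.743 per mil
δ_B = (0.01057236/0.01124000 − 1)×1000 = (0.940601 − 1)×1000 = -59.399 per mil
f_A = (δ_mix − δ_B)/(δ_A − δ_B) = (-31.88 − (-59.399))/(4.743 − (-59.399))
f_A = 27.519 / 64.141 = 0.4290

0.429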